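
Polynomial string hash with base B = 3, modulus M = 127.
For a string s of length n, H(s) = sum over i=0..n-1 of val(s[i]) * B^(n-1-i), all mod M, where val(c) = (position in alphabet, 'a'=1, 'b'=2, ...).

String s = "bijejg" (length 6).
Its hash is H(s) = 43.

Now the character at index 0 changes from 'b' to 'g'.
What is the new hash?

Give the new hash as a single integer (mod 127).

Answer: 115

Derivation:
val('b') = 2, val('g') = 7
Position k = 0, exponent = n-1-k = 5
B^5 mod M = 3^5 mod 127 = 116
Delta = (7 - 2) * 116 mod 127 = 72
New hash = (43 + 72) mod 127 = 115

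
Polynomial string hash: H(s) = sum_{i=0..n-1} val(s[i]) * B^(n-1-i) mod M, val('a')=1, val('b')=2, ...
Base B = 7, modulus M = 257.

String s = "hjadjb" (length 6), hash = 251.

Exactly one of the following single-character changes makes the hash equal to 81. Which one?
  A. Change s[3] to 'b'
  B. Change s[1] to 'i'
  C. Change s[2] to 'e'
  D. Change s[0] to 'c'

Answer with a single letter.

Answer: C

Derivation:
Option A: s[3]='d'->'b', delta=(2-4)*7^2 mod 257 = 159, hash=251+159 mod 257 = 153
Option B: s[1]='j'->'i', delta=(9-10)*7^4 mod 257 = 169, hash=251+169 mod 257 = 163
Option C: s[2]='a'->'e', delta=(5-1)*7^3 mod 257 = 87, hash=251+87 mod 257 = 81 <-- target
Option D: s[0]='h'->'c', delta=(3-8)*7^5 mod 257 = 4, hash=251+4 mod 257 = 255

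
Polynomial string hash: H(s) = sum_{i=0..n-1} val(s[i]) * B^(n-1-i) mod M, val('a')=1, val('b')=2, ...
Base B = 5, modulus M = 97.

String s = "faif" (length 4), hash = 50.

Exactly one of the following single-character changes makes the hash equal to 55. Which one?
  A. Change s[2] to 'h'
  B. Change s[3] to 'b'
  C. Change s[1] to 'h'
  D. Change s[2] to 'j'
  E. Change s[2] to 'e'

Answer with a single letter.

Answer: D

Derivation:
Option A: s[2]='i'->'h', delta=(8-9)*5^1 mod 97 = 92, hash=50+92 mod 97 = 45
Option B: s[3]='f'->'b', delta=(2-6)*5^0 mod 97 = 93, hash=50+93 mod 97 = 46
Option C: s[1]='a'->'h', delta=(8-1)*5^2 mod 97 = 78, hash=50+78 mod 97 = 31
Option D: s[2]='i'->'j', delta=(10-9)*5^1 mod 97 = 5, hash=50+5 mod 97 = 55 <-- target
Option E: s[2]='i'->'e', delta=(5-9)*5^1 mod 97 = 77, hash=50+77 mod 97 = 30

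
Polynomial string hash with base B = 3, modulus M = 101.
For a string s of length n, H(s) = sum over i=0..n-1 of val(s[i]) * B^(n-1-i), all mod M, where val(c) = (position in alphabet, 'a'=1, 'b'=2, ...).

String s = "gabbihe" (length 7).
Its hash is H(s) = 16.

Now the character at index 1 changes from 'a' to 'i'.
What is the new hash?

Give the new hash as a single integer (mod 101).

val('a') = 1, val('i') = 9
Position k = 1, exponent = n-1-k = 5
B^5 mod M = 3^5 mod 101 = 41
Delta = (9 - 1) * 41 mod 101 = 25
New hash = (16 + 25) mod 101 = 41

Answer: 41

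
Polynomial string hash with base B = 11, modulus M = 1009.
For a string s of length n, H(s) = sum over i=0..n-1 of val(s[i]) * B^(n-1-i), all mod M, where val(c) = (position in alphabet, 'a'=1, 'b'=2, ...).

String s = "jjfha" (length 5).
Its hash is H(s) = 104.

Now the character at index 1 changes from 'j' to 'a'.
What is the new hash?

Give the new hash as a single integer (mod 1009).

Answer: 233

Derivation:
val('j') = 10, val('a') = 1
Position k = 1, exponent = n-1-k = 3
B^3 mod M = 11^3 mod 1009 = 322
Delta = (1 - 10) * 322 mod 1009 = 129
New hash = (104 + 129) mod 1009 = 233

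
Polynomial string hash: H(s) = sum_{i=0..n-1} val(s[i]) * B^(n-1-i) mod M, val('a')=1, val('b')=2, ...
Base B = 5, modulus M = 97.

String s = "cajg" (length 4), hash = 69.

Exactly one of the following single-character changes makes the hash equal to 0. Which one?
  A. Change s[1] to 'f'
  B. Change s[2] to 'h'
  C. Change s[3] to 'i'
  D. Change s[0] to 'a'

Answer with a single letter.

Option A: s[1]='a'->'f', delta=(6-1)*5^2 mod 97 = 28, hash=69+28 mod 97 = 0 <-- target
Option B: s[2]='j'->'h', delta=(8-10)*5^1 mod 97 = 87, hash=69+87 mod 97 = 59
Option C: s[3]='g'->'i', delta=(9-7)*5^0 mod 97 = 2, hash=69+2 mod 97 = 71
Option D: s[0]='c'->'a', delta=(1-3)*5^3 mod 97 = 41, hash=69+41 mod 97 = 13

Answer: A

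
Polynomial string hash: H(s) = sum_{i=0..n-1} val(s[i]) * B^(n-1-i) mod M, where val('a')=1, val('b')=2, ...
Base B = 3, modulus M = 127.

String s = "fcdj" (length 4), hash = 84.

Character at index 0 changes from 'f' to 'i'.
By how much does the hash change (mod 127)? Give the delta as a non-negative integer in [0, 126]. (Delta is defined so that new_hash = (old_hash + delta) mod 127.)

Delta formula: (val(new) - val(old)) * B^(n-1-k) mod M
  val('i') - val('f') = 9 - 6 = 3
  B^(n-1-k) = 3^3 mod 127 = 27
  Delta = 3 * 27 mod 127 = 81

Answer: 81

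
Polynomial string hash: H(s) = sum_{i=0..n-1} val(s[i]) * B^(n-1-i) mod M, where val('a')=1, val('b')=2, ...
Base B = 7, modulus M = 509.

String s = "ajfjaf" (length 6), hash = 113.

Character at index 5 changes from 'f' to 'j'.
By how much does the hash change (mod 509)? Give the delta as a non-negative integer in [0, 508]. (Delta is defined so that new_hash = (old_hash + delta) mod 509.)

Answer: 4

Derivation:
Delta formula: (val(new) - val(old)) * B^(n-1-k) mod M
  val('j') - val('f') = 10 - 6 = 4
  B^(n-1-k) = 7^0 mod 509 = 1
  Delta = 4 * 1 mod 509 = 4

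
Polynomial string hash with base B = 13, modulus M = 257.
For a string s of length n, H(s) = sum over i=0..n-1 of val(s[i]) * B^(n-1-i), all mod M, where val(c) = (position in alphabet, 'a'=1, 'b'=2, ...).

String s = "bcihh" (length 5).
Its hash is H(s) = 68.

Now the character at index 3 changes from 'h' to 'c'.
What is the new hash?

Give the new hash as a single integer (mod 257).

val('h') = 8, val('c') = 3
Position k = 3, exponent = n-1-k = 1
B^1 mod M = 13^1 mod 257 = 13
Delta = (3 - 8) * 13 mod 257 = 192
New hash = (68 + 192) mod 257 = 3

Answer: 3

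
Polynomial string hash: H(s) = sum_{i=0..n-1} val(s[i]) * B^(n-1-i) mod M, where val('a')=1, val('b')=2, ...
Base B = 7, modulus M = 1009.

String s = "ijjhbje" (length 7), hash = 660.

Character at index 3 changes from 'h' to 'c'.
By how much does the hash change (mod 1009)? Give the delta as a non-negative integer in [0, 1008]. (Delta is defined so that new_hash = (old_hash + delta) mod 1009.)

Delta formula: (val(new) - val(old)) * B^(n-1-k) mod M
  val('c') - val('h') = 3 - 8 = -5
  B^(n-1-k) = 7^3 mod 1009 = 343
  Delta = -5 * 343 mod 1009 = 303

Answer: 303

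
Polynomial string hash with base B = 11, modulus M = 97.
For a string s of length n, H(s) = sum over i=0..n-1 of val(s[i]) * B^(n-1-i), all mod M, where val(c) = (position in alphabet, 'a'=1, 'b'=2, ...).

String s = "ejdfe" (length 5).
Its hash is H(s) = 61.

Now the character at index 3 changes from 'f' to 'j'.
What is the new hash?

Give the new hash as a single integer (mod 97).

Answer: 8

Derivation:
val('f') = 6, val('j') = 10
Position k = 3, exponent = n-1-k = 1
B^1 mod M = 11^1 mod 97 = 11
Delta = (10 - 6) * 11 mod 97 = 44
New hash = (61 + 44) mod 97 = 8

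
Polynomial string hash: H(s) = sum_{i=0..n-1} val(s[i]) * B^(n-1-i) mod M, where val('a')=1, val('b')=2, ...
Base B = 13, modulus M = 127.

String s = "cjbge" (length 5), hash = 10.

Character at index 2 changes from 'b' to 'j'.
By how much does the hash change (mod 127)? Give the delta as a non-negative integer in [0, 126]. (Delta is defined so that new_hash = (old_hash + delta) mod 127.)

Answer: 82

Derivation:
Delta formula: (val(new) - val(old)) * B^(n-1-k) mod M
  val('j') - val('b') = 10 - 2 = 8
  B^(n-1-k) = 13^2 mod 127 = 42
  Delta = 8 * 42 mod 127 = 82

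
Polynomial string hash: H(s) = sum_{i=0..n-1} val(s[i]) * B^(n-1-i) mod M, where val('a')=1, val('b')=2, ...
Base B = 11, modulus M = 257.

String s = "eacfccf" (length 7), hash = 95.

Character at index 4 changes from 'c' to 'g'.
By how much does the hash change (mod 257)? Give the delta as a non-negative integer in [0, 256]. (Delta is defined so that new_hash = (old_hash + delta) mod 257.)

Delta formula: (val(new) - val(old)) * B^(n-1-k) mod M
  val('g') - val('c') = 7 - 3 = 4
  B^(n-1-k) = 11^2 mod 257 = 121
  Delta = 4 * 121 mod 257 = 227

Answer: 227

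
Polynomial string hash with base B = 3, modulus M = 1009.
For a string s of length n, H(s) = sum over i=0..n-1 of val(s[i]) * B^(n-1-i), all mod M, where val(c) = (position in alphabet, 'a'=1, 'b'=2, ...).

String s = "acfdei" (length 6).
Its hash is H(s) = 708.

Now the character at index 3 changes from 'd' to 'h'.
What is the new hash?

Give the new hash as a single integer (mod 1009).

val('d') = 4, val('h') = 8
Position k = 3, exponent = n-1-k = 2
B^2 mod M = 3^2 mod 1009 = 9
Delta = (8 - 4) * 9 mod 1009 = 36
New hash = (708 + 36) mod 1009 = 744

Answer: 744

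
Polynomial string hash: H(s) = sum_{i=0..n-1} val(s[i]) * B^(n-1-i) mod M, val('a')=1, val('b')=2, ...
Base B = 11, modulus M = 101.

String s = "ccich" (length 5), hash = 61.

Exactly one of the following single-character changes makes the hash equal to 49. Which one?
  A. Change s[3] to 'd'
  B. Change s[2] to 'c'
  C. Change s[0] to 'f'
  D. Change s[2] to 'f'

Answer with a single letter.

Option A: s[3]='c'->'d', delta=(4-3)*11^1 mod 101 = 11, hash=61+11 mod 101 = 72
Option B: s[2]='i'->'c', delta=(3-9)*11^2 mod 101 = 82, hash=61+82 mod 101 = 42
Option C: s[0]='c'->'f', delta=(6-3)*11^4 mod 101 = 89, hash=61+89 mod 101 = 49 <-- target
Option D: s[2]='i'->'f', delta=(6-9)*11^2 mod 101 = 41, hash=61+41 mod 101 = 1

Answer: C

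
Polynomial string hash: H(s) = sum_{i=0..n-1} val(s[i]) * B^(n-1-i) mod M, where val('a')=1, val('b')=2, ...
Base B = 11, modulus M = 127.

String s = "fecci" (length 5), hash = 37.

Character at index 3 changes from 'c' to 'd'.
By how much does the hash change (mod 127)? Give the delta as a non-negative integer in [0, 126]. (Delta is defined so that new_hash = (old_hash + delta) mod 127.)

Delta formula: (val(new) - val(old)) * B^(n-1-k) mod M
  val('d') - val('c') = 4 - 3 = 1
  B^(n-1-k) = 11^1 mod 127 = 11
  Delta = 1 * 11 mod 127 = 11

Answer: 11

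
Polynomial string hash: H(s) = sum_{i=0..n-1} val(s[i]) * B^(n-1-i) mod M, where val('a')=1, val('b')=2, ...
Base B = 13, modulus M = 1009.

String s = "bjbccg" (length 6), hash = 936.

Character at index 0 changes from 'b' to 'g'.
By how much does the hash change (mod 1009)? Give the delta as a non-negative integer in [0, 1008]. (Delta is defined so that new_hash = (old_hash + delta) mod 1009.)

Delta formula: (val(new) - val(old)) * B^(n-1-k) mod M
  val('g') - val('b') = 7 - 2 = 5
  B^(n-1-k) = 13^5 mod 1009 = 990
  Delta = 5 * 990 mod 1009 = 914

Answer: 914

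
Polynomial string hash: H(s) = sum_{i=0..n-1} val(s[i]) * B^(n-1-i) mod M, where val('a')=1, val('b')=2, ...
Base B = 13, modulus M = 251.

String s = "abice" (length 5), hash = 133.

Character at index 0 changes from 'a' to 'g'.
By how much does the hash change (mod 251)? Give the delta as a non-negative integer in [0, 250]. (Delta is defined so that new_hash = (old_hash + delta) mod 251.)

Answer: 184

Derivation:
Delta formula: (val(new) - val(old)) * B^(n-1-k) mod M
  val('g') - val('a') = 7 - 1 = 6
  B^(n-1-k) = 13^4 mod 251 = 198
  Delta = 6 * 198 mod 251 = 184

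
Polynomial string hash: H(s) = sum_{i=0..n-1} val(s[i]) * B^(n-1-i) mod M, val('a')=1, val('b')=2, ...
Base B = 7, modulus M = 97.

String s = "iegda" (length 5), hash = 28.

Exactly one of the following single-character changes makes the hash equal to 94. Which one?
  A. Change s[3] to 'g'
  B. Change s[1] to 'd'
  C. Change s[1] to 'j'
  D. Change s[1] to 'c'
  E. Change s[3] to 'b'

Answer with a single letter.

Option A: s[3]='d'->'g', delta=(7-4)*7^1 mod 97 = 21, hash=28+21 mod 97 = 49
Option B: s[1]='e'->'d', delta=(4-5)*7^3 mod 97 = 45, hash=28+45 mod 97 = 73
Option C: s[1]='e'->'j', delta=(10-5)*7^3 mod 97 = 66, hash=28+66 mod 97 = 94 <-- target
Option D: s[1]='e'->'c', delta=(3-5)*7^3 mod 97 = 90, hash=28+90 mod 97 = 21
Option E: s[3]='d'->'b', delta=(2-4)*7^1 mod 97 = 83, hash=28+83 mod 97 = 14

Answer: C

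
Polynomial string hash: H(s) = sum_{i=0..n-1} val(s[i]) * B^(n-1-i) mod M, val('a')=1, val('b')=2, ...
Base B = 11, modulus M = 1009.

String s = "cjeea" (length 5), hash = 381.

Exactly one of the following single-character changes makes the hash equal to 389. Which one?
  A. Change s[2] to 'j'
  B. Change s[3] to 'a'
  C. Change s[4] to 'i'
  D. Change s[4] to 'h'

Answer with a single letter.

Option A: s[2]='e'->'j', delta=(10-5)*11^2 mod 1009 = 605, hash=381+605 mod 1009 = 986
Option B: s[3]='e'->'a', delta=(1-5)*11^1 mod 1009 = 965, hash=381+965 mod 1009 = 337
Option C: s[4]='a'->'i', delta=(9-1)*11^0 mod 1009 = 8, hash=381+8 mod 1009 = 389 <-- target
Option D: s[4]='a'->'h', delta=(8-1)*11^0 mod 1009 = 7, hash=381+7 mod 1009 = 388

Answer: C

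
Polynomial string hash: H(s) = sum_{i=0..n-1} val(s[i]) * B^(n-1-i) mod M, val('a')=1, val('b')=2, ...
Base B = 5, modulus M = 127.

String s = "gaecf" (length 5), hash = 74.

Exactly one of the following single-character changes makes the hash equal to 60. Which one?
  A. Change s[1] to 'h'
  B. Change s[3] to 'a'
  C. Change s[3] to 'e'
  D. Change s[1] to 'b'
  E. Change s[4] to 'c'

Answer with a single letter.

Option A: s[1]='a'->'h', delta=(8-1)*5^3 mod 127 = 113, hash=74+113 mod 127 = 60 <-- target
Option B: s[3]='c'->'a', delta=(1-3)*5^1 mod 127 = 117, hash=74+117 mod 127 = 64
Option C: s[3]='c'->'e', delta=(5-3)*5^1 mod 127 = 10, hash=74+10 mod 127 = 84
Option D: s[1]='a'->'b', delta=(2-1)*5^3 mod 127 = 125, hash=74+125 mod 127 = 72
Option E: s[4]='f'->'c', delta=(3-6)*5^0 mod 127 = 124, hash=74+124 mod 127 = 71

Answer: A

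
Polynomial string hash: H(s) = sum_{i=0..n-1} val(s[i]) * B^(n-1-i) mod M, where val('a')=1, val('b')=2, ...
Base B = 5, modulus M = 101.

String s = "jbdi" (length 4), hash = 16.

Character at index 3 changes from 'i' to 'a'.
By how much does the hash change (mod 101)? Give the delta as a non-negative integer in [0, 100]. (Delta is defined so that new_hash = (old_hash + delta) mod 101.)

Answer: 93

Derivation:
Delta formula: (val(new) - val(old)) * B^(n-1-k) mod M
  val('a') - val('i') = 1 - 9 = -8
  B^(n-1-k) = 5^0 mod 101 = 1
  Delta = -8 * 1 mod 101 = 93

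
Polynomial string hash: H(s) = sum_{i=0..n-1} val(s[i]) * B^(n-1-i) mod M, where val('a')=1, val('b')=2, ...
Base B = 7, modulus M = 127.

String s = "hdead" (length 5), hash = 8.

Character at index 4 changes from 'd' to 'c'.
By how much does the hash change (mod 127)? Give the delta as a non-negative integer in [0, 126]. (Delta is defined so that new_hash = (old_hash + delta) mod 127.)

Answer: 126

Derivation:
Delta formula: (val(new) - val(old)) * B^(n-1-k) mod M
  val('c') - val('d') = 3 - 4 = -1
  B^(n-1-k) = 7^0 mod 127 = 1
  Delta = -1 * 1 mod 127 = 126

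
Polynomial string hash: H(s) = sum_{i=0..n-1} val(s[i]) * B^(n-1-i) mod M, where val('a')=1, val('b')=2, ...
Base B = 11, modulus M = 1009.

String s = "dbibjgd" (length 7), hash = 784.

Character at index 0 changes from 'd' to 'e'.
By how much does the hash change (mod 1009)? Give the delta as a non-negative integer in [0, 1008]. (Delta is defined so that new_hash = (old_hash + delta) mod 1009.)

Answer: 766

Derivation:
Delta formula: (val(new) - val(old)) * B^(n-1-k) mod M
  val('e') - val('d') = 5 - 4 = 1
  B^(n-1-k) = 11^6 mod 1009 = 766
  Delta = 1 * 766 mod 1009 = 766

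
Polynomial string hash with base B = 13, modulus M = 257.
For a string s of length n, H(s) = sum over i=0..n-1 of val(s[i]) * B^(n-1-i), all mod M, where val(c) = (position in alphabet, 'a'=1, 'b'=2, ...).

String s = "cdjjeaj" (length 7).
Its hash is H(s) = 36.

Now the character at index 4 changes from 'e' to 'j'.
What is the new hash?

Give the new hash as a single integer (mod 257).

Answer: 110

Derivation:
val('e') = 5, val('j') = 10
Position k = 4, exponent = n-1-k = 2
B^2 mod M = 13^2 mod 257 = 169
Delta = (10 - 5) * 169 mod 257 = 74
New hash = (36 + 74) mod 257 = 110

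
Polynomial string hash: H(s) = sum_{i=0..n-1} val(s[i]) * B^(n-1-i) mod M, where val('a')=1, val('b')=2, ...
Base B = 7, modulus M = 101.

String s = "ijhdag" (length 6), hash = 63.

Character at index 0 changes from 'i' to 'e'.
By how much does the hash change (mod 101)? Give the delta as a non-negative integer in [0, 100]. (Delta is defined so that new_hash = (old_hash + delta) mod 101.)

Answer: 38

Derivation:
Delta formula: (val(new) - val(old)) * B^(n-1-k) mod M
  val('e') - val('i') = 5 - 9 = -4
  B^(n-1-k) = 7^5 mod 101 = 41
  Delta = -4 * 41 mod 101 = 38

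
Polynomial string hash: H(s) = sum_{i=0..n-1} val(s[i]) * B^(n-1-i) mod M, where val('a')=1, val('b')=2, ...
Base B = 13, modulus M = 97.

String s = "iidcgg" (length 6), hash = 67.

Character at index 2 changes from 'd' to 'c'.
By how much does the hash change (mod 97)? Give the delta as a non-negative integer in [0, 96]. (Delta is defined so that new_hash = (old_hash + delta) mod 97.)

Answer: 34

Derivation:
Delta formula: (val(new) - val(old)) * B^(n-1-k) mod M
  val('c') - val('d') = 3 - 4 = -1
  B^(n-1-k) = 13^3 mod 97 = 63
  Delta = -1 * 63 mod 97 = 34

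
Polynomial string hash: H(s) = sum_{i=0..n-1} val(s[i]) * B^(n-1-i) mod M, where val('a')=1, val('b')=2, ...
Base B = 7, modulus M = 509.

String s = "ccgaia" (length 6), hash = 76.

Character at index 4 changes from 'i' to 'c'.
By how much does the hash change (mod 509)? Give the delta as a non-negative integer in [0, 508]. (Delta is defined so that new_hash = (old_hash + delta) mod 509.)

Answer: 467

Derivation:
Delta formula: (val(new) - val(old)) * B^(n-1-k) mod M
  val('c') - val('i') = 3 - 9 = -6
  B^(n-1-k) = 7^1 mod 509 = 7
  Delta = -6 * 7 mod 509 = 467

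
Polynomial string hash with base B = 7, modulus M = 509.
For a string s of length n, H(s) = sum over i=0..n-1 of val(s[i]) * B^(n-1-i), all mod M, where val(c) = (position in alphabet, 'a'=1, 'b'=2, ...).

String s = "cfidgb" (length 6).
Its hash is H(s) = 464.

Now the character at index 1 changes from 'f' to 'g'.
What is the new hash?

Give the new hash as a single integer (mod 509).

Answer: 320

Derivation:
val('f') = 6, val('g') = 7
Position k = 1, exponent = n-1-k = 4
B^4 mod M = 7^4 mod 509 = 365
Delta = (7 - 6) * 365 mod 509 = 365
New hash = (464 + 365) mod 509 = 320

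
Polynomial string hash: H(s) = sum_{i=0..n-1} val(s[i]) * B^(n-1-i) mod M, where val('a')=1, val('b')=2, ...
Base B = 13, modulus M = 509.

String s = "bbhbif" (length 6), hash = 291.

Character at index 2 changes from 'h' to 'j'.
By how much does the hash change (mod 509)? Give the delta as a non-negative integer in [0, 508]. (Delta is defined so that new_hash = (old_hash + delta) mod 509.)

Answer: 322

Derivation:
Delta formula: (val(new) - val(old)) * B^(n-1-k) mod M
  val('j') - val('h') = 10 - 8 = 2
  B^(n-1-k) = 13^3 mod 509 = 161
  Delta = 2 * 161 mod 509 = 322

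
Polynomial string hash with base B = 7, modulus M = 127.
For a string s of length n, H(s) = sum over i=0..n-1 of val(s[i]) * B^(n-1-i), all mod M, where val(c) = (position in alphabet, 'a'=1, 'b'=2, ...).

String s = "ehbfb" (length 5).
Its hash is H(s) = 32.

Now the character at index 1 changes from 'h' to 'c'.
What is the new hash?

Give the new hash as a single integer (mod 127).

val('h') = 8, val('c') = 3
Position k = 1, exponent = n-1-k = 3
B^3 mod M = 7^3 mod 127 = 89
Delta = (3 - 8) * 89 mod 127 = 63
New hash = (32 + 63) mod 127 = 95

Answer: 95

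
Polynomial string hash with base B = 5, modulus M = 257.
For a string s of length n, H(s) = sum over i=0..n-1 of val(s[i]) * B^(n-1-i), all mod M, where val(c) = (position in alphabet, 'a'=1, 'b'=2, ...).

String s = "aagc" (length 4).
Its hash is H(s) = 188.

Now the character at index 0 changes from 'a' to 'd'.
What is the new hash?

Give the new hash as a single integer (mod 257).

Answer: 49

Derivation:
val('a') = 1, val('d') = 4
Position k = 0, exponent = n-1-k = 3
B^3 mod M = 5^3 mod 257 = 125
Delta = (4 - 1) * 125 mod 257 = 118
New hash = (188 + 118) mod 257 = 49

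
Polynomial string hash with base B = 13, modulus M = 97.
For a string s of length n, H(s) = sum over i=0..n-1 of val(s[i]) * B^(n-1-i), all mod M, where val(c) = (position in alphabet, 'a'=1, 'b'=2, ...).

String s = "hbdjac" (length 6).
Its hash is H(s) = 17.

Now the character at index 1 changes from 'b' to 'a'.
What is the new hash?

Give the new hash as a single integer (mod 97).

Answer: 71

Derivation:
val('b') = 2, val('a') = 1
Position k = 1, exponent = n-1-k = 4
B^4 mod M = 13^4 mod 97 = 43
Delta = (1 - 2) * 43 mod 97 = 54
New hash = (17 + 54) mod 97 = 71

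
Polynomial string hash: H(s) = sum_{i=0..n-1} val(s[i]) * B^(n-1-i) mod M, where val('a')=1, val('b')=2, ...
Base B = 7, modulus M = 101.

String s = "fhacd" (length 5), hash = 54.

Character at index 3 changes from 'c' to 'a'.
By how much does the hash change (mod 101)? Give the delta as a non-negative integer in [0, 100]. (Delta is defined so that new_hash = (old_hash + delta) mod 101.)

Delta formula: (val(new) - val(old)) * B^(n-1-k) mod M
  val('a') - val('c') = 1 - 3 = -2
  B^(n-1-k) = 7^1 mod 101 = 7
  Delta = -2 * 7 mod 101 = 87

Answer: 87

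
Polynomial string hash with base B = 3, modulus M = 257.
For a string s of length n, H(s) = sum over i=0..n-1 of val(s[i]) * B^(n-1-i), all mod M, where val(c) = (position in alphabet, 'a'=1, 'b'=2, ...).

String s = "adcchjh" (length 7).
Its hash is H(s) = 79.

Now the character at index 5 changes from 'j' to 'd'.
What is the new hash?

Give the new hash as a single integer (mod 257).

Answer: 61

Derivation:
val('j') = 10, val('d') = 4
Position k = 5, exponent = n-1-k = 1
B^1 mod M = 3^1 mod 257 = 3
Delta = (4 - 10) * 3 mod 257 = 239
New hash = (79 + 239) mod 257 = 61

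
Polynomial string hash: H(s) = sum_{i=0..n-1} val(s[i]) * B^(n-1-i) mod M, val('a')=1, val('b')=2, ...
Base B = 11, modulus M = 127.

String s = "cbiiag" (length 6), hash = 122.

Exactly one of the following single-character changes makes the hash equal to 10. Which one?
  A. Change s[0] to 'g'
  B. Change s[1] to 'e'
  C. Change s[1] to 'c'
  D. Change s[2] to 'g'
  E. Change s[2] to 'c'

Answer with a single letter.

Answer: E

Derivation:
Option A: s[0]='c'->'g', delta=(7-3)*11^5 mod 127 = 60, hash=122+60 mod 127 = 55
Option B: s[1]='b'->'e', delta=(5-2)*11^4 mod 127 = 108, hash=122+108 mod 127 = 103
Option C: s[1]='b'->'c', delta=(3-2)*11^4 mod 127 = 36, hash=122+36 mod 127 = 31
Option D: s[2]='i'->'g', delta=(7-9)*11^3 mod 127 = 5, hash=122+5 mod 127 = 0
Option E: s[2]='i'->'c', delta=(3-9)*11^3 mod 127 = 15, hash=122+15 mod 127 = 10 <-- target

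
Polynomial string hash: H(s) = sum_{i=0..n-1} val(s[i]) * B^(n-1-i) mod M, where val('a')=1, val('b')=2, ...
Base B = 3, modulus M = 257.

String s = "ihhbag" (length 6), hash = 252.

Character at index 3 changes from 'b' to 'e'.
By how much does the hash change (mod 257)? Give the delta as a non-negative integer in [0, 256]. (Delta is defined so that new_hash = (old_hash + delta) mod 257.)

Delta formula: (val(new) - val(old)) * B^(n-1-k) mod M
  val('e') - val('b') = 5 - 2 = 3
  B^(n-1-k) = 3^2 mod 257 = 9
  Delta = 3 * 9 mod 257 = 27

Answer: 27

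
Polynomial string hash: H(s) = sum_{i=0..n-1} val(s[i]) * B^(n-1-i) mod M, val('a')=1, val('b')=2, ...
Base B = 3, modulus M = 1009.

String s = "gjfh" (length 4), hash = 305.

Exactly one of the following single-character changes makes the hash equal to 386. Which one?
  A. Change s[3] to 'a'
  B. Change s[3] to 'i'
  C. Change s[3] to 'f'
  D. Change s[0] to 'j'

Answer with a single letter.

Option A: s[3]='h'->'a', delta=(1-8)*3^0 mod 1009 = 1002, hash=305+1002 mod 1009 = 298
Option B: s[3]='h'->'i', delta=(9-8)*3^0 mod 1009 = 1, hash=305+1 mod 1009 = 306
Option C: s[3]='h'->'f', delta=(6-8)*3^0 mod 1009 = 1007, hash=305+1007 mod 1009 = 303
Option D: s[0]='g'->'j', delta=(10-7)*3^3 mod 1009 = 81, hash=305+81 mod 1009 = 386 <-- target

Answer: D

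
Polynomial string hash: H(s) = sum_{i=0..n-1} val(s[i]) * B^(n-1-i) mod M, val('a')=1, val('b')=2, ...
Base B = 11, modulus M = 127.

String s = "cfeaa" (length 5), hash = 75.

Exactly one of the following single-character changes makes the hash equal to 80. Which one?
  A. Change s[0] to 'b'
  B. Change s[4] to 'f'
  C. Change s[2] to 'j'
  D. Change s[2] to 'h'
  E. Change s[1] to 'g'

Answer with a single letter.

Option A: s[0]='c'->'b', delta=(2-3)*11^4 mod 127 = 91, hash=75+91 mod 127 = 39
Option B: s[4]='a'->'f', delta=(6-1)*11^0 mod 127 = 5, hash=75+5 mod 127 = 80 <-- target
Option C: s[2]='e'->'j', delta=(10-5)*11^2 mod 127 = 97, hash=75+97 mod 127 = 45
Option D: s[2]='e'->'h', delta=(8-5)*11^2 mod 127 = 109, hash=75+109 mod 127 = 57
Option E: s[1]='f'->'g', delta=(7-6)*11^3 mod 127 = 61, hash=75+61 mod 127 = 9

Answer: B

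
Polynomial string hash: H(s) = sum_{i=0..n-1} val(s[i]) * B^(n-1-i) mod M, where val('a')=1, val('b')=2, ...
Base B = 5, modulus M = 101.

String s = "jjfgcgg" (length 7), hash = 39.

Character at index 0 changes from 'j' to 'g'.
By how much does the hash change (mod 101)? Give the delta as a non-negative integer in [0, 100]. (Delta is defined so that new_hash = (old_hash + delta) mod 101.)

Answer: 90

Derivation:
Delta formula: (val(new) - val(old)) * B^(n-1-k) mod M
  val('g') - val('j') = 7 - 10 = -3
  B^(n-1-k) = 5^6 mod 101 = 71
  Delta = -3 * 71 mod 101 = 90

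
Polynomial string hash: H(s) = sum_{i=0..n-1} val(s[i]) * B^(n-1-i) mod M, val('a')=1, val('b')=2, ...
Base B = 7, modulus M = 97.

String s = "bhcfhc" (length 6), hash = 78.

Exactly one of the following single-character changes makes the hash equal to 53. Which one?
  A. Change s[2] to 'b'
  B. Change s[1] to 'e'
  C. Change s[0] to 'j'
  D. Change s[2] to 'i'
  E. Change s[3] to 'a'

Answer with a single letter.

Option A: s[2]='c'->'b', delta=(2-3)*7^3 mod 97 = 45, hash=78+45 mod 97 = 26
Option B: s[1]='h'->'e', delta=(5-8)*7^4 mod 97 = 72, hash=78+72 mod 97 = 53 <-- target
Option C: s[0]='b'->'j', delta=(10-2)*7^5 mod 97 = 14, hash=78+14 mod 97 = 92
Option D: s[2]='c'->'i', delta=(9-3)*7^3 mod 97 = 21, hash=78+21 mod 97 = 2
Option E: s[3]='f'->'a', delta=(1-6)*7^2 mod 97 = 46, hash=78+46 mod 97 = 27

Answer: B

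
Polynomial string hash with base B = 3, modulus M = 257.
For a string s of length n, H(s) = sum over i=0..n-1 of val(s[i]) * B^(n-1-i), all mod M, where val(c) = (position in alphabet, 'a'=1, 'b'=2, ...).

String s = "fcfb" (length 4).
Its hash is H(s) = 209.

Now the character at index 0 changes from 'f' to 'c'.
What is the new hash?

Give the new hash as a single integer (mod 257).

Answer: 128

Derivation:
val('f') = 6, val('c') = 3
Position k = 0, exponent = n-1-k = 3
B^3 mod M = 3^3 mod 257 = 27
Delta = (3 - 6) * 27 mod 257 = 176
New hash = (209 + 176) mod 257 = 128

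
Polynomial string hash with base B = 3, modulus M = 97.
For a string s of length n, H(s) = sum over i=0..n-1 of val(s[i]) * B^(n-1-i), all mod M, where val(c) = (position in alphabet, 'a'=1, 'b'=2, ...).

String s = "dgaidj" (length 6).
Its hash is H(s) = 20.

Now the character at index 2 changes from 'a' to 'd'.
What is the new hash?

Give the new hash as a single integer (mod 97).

val('a') = 1, val('d') = 4
Position k = 2, exponent = n-1-k = 3
B^3 mod M = 3^3 mod 97 = 27
Delta = (4 - 1) * 27 mod 97 = 81
New hash = (20 + 81) mod 97 = 4

Answer: 4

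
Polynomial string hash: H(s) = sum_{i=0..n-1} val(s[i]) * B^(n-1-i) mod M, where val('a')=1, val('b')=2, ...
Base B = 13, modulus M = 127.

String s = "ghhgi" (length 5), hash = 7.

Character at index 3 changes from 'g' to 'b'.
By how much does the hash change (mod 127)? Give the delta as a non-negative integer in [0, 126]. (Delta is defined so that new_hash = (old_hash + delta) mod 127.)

Answer: 62

Derivation:
Delta formula: (val(new) - val(old)) * B^(n-1-k) mod M
  val('b') - val('g') = 2 - 7 = -5
  B^(n-1-k) = 13^1 mod 127 = 13
  Delta = -5 * 13 mod 127 = 62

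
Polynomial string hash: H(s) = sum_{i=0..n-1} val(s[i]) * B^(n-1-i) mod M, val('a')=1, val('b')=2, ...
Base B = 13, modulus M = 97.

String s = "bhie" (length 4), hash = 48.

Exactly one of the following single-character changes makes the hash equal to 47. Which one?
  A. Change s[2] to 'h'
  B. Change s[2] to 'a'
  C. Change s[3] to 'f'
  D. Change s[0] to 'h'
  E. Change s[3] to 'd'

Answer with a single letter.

Option A: s[2]='i'->'h', delta=(8-9)*13^1 mod 97 = 84, hash=48+84 mod 97 = 35
Option B: s[2]='i'->'a', delta=(1-9)*13^1 mod 97 = 90, hash=48+90 mod 97 = 41
Option C: s[3]='e'->'f', delta=(6-5)*13^0 mod 97 = 1, hash=48+1 mod 97 = 49
Option D: s[0]='b'->'h', delta=(8-2)*13^3 mod 97 = 87, hash=48+87 mod 97 = 38
Option E: s[3]='e'->'d', delta=(4-5)*13^0 mod 97 = 96, hash=48+96 mod 97 = 47 <-- target

Answer: E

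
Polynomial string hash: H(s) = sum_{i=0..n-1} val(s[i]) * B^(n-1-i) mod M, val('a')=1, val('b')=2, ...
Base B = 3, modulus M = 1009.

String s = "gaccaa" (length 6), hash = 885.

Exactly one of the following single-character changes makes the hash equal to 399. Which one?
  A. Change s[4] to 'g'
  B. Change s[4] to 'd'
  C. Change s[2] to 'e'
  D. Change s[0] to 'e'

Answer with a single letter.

Answer: D

Derivation:
Option A: s[4]='a'->'g', delta=(7-1)*3^1 mod 1009 = 18, hash=885+18 mod 1009 = 903
Option B: s[4]='a'->'d', delta=(4-1)*3^1 mod 1009 = 9, hash=885+9 mod 1009 = 894
Option C: s[2]='c'->'e', delta=(5-3)*3^3 mod 1009 = 54, hash=885+54 mod 1009 = 939
Option D: s[0]='g'->'e', delta=(5-7)*3^5 mod 1009 = 523, hash=885+523 mod 1009 = 399 <-- target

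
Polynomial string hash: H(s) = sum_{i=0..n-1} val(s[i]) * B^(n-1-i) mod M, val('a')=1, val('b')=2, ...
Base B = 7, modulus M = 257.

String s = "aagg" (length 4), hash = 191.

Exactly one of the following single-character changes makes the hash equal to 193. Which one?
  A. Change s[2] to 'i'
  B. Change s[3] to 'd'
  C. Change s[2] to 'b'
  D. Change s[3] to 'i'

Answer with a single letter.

Option A: s[2]='g'->'i', delta=(9-7)*7^1 mod 257 = 14, hash=191+14 mod 257 = 205
Option B: s[3]='g'->'d', delta=(4-7)*7^0 mod 257 = 254, hash=191+254 mod 257 = 188
Option C: s[2]='g'->'b', delta=(2-7)*7^1 mod 257 = 222, hash=191+222 mod 257 = 156
Option D: s[3]='g'->'i', delta=(9-7)*7^0 mod 257 = 2, hash=191+2 mod 257 = 193 <-- target

Answer: D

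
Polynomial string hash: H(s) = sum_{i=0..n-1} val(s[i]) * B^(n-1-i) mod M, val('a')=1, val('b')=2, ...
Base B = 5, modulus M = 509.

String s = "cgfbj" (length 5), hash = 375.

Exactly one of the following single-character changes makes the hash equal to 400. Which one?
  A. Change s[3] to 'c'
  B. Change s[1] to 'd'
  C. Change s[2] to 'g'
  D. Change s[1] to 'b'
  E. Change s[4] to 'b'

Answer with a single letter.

Answer: C

Derivation:
Option A: s[3]='b'->'c', delta=(3-2)*5^1 mod 509 = 5, hash=375+5 mod 509 = 380
Option B: s[1]='g'->'d', delta=(4-7)*5^3 mod 509 = 134, hash=375+134 mod 509 = 0
Option C: s[2]='f'->'g', delta=(7-6)*5^2 mod 509 = 25, hash=375+25 mod 509 = 400 <-- target
Option D: s[1]='g'->'b', delta=(2-7)*5^3 mod 509 = 393, hash=375+393 mod 509 = 259
Option E: s[4]='j'->'b', delta=(2-10)*5^0 mod 509 = 501, hash=375+501 mod 509 = 367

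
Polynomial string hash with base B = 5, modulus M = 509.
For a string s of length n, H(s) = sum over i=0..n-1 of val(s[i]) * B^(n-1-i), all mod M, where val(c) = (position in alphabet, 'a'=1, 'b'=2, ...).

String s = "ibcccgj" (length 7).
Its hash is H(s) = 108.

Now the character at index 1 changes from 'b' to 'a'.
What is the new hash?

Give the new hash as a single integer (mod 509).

Answer: 37

Derivation:
val('b') = 2, val('a') = 1
Position k = 1, exponent = n-1-k = 5
B^5 mod M = 5^5 mod 509 = 71
Delta = (1 - 2) * 71 mod 509 = 438
New hash = (108 + 438) mod 509 = 37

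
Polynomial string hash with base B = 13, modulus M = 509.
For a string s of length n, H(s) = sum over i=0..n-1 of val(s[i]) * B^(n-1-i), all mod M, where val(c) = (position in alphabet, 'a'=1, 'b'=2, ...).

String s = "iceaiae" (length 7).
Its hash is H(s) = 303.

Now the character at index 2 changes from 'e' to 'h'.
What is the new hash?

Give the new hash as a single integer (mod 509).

Answer: 474

Derivation:
val('e') = 5, val('h') = 8
Position k = 2, exponent = n-1-k = 4
B^4 mod M = 13^4 mod 509 = 57
Delta = (8 - 5) * 57 mod 509 = 171
New hash = (303 + 171) mod 509 = 474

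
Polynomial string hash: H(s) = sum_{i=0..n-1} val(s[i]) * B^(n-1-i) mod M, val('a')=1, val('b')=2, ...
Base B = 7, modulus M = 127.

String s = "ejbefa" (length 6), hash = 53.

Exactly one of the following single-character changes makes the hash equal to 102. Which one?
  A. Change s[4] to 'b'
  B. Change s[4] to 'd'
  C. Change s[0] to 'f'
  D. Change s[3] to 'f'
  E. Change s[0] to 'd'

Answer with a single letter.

Answer: D

Derivation:
Option A: s[4]='f'->'b', delta=(2-6)*7^1 mod 127 = 99, hash=53+99 mod 127 = 25
Option B: s[4]='f'->'d', delta=(4-6)*7^1 mod 127 = 113, hash=53+113 mod 127 = 39
Option C: s[0]='e'->'f', delta=(6-5)*7^5 mod 127 = 43, hash=53+43 mod 127 = 96
Option D: s[3]='e'->'f', delta=(6-5)*7^2 mod 127 = 49, hash=53+49 mod 127 = 102 <-- target
Option E: s[0]='e'->'d', delta=(4-5)*7^5 mod 127 = 84, hash=53+84 mod 127 = 10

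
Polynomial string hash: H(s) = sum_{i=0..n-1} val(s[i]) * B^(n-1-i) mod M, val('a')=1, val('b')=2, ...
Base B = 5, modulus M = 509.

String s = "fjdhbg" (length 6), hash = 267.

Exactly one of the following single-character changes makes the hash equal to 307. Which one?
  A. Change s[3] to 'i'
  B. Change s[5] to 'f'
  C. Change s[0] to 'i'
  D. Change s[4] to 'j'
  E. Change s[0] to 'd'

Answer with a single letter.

Answer: D

Derivation:
Option A: s[3]='h'->'i', delta=(9-8)*5^2 mod 509 = 25, hash=267+25 mod 509 = 292
Option B: s[5]='g'->'f', delta=(6-7)*5^0 mod 509 = 508, hash=267+508 mod 509 = 266
Option C: s[0]='f'->'i', delta=(9-6)*5^5 mod 509 = 213, hash=267+213 mod 509 = 480
Option D: s[4]='b'->'j', delta=(10-2)*5^1 mod 509 = 40, hash=267+40 mod 509 = 307 <-- target
Option E: s[0]='f'->'d', delta=(4-6)*5^5 mod 509 = 367, hash=267+367 mod 509 = 125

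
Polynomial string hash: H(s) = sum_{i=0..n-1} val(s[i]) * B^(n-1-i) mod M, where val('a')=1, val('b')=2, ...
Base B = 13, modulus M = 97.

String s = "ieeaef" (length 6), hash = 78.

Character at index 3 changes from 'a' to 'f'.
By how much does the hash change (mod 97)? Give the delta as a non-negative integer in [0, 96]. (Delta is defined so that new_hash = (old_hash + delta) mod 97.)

Answer: 69

Derivation:
Delta formula: (val(new) - val(old)) * B^(n-1-k) mod M
  val('f') - val('a') = 6 - 1 = 5
  B^(n-1-k) = 13^2 mod 97 = 72
  Delta = 5 * 72 mod 97 = 69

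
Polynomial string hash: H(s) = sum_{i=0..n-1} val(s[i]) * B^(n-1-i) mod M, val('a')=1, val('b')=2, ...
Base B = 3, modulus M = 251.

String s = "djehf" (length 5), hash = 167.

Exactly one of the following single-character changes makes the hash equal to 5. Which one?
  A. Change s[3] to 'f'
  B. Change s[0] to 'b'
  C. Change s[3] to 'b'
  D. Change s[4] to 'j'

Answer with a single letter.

Answer: B

Derivation:
Option A: s[3]='h'->'f', delta=(6-8)*3^1 mod 251 = 245, hash=167+245 mod 251 = 161
Option B: s[0]='d'->'b', delta=(2-4)*3^4 mod 251 = 89, hash=167+89 mod 251 = 5 <-- target
Option C: s[3]='h'->'b', delta=(2-8)*3^1 mod 251 = 233, hash=167+233 mod 251 = 149
Option D: s[4]='f'->'j', delta=(10-6)*3^0 mod 251 = 4, hash=167+4 mod 251 = 171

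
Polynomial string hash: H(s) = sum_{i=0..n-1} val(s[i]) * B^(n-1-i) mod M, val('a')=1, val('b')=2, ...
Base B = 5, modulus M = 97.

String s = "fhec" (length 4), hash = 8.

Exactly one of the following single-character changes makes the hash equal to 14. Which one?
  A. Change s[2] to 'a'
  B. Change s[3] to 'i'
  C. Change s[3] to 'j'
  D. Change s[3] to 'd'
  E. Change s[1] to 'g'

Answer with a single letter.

Option A: s[2]='e'->'a', delta=(1-5)*5^1 mod 97 = 77, hash=8+77 mod 97 = 85
Option B: s[3]='c'->'i', delta=(9-3)*5^0 mod 97 = 6, hash=8+6 mod 97 = 14 <-- target
Option C: s[3]='c'->'j', delta=(10-3)*5^0 mod 97 = 7, hash=8+7 mod 97 = 15
Option D: s[3]='c'->'d', delta=(4-3)*5^0 mod 97 = 1, hash=8+1 mod 97 = 9
Option E: s[1]='h'->'g', delta=(7-8)*5^2 mod 97 = 72, hash=8+72 mod 97 = 80

Answer: B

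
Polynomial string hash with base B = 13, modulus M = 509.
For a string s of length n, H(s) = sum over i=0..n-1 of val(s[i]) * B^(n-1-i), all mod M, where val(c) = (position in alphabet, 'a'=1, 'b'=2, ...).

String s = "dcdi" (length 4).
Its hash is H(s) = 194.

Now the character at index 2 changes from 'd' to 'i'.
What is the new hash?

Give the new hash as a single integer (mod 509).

val('d') = 4, val('i') = 9
Position k = 2, exponent = n-1-k = 1
B^1 mod M = 13^1 mod 509 = 13
Delta = (9 - 4) * 13 mod 509 = 65
New hash = (194 + 65) mod 509 = 259

Answer: 259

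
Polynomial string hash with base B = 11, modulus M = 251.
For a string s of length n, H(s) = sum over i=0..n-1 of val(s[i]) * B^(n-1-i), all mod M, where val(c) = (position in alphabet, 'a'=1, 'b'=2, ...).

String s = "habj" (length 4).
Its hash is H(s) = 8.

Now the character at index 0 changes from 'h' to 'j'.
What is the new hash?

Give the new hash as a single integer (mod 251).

Answer: 160

Derivation:
val('h') = 8, val('j') = 10
Position k = 0, exponent = n-1-k = 3
B^3 mod M = 11^3 mod 251 = 76
Delta = (10 - 8) * 76 mod 251 = 152
New hash = (8 + 152) mod 251 = 160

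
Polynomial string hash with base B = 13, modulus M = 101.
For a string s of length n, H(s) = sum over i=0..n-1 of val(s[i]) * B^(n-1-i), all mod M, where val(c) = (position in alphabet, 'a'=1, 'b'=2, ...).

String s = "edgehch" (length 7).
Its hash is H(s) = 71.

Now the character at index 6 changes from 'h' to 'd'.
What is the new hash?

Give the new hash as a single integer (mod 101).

val('h') = 8, val('d') = 4
Position k = 6, exponent = n-1-k = 0
B^0 mod M = 13^0 mod 101 = 1
Delta = (4 - 8) * 1 mod 101 = 97
New hash = (71 + 97) mod 101 = 67

Answer: 67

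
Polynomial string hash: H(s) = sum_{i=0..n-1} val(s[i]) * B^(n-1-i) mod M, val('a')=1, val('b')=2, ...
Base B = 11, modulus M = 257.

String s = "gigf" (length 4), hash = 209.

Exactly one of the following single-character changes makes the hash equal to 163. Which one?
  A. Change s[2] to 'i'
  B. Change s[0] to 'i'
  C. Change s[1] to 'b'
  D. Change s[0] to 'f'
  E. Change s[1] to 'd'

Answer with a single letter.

Option A: s[2]='g'->'i', delta=(9-7)*11^1 mod 257 = 22, hash=209+22 mod 257 = 231
Option B: s[0]='g'->'i', delta=(9-7)*11^3 mod 257 = 92, hash=209+92 mod 257 = 44
Option C: s[1]='i'->'b', delta=(2-9)*11^2 mod 257 = 181, hash=209+181 mod 257 = 133
Option D: s[0]='g'->'f', delta=(6-7)*11^3 mod 257 = 211, hash=209+211 mod 257 = 163 <-- target
Option E: s[1]='i'->'d', delta=(4-9)*11^2 mod 257 = 166, hash=209+166 mod 257 = 118

Answer: D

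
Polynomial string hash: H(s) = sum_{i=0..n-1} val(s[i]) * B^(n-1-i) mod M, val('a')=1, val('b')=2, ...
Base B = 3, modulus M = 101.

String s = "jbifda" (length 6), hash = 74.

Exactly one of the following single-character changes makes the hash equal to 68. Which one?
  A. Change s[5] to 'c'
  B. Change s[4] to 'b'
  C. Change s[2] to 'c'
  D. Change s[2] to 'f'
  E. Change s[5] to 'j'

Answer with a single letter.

Answer: B

Derivation:
Option A: s[5]='a'->'c', delta=(3-1)*3^0 mod 101 = 2, hash=74+2 mod 101 = 76
Option B: s[4]='d'->'b', delta=(2-4)*3^1 mod 101 = 95, hash=74+95 mod 101 = 68 <-- target
Option C: s[2]='i'->'c', delta=(3-9)*3^3 mod 101 = 40, hash=74+40 mod 101 = 13
Option D: s[2]='i'->'f', delta=(6-9)*3^3 mod 101 = 20, hash=74+20 mod 101 = 94
Option E: s[5]='a'->'j', delta=(10-1)*3^0 mod 101 = 9, hash=74+9 mod 101 = 83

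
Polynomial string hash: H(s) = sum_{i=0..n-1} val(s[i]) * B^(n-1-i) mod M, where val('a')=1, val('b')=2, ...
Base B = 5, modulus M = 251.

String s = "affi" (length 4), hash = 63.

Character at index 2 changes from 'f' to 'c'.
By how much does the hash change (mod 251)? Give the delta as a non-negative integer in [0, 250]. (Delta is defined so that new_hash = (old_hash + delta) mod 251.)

Answer: 236

Derivation:
Delta formula: (val(new) - val(old)) * B^(n-1-k) mod M
  val('c') - val('f') = 3 - 6 = -3
  B^(n-1-k) = 5^1 mod 251 = 5
  Delta = -3 * 5 mod 251 = 236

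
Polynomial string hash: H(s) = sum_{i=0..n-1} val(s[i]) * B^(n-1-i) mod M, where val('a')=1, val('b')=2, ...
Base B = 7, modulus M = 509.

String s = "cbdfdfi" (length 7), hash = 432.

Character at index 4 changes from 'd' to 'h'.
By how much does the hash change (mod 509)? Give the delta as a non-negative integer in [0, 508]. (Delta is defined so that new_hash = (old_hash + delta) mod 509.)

Delta formula: (val(new) - val(old)) * B^(n-1-k) mod M
  val('h') - val('d') = 8 - 4 = 4
  B^(n-1-k) = 7^2 mod 509 = 49
  Delta = 4 * 49 mod 509 = 196

Answer: 196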